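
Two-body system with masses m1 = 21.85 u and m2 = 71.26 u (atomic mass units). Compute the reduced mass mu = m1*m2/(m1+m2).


mu = m1 * m2 / (m1 + m2)
= 21.85 * 71.26 / (21.85 + 71.26)
= 1557.031 / 93.11
= 16.7225 u

16.7225


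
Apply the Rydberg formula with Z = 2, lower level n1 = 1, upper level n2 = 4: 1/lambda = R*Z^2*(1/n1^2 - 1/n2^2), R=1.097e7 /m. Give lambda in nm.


1/lambda = R * Z^2 * (1/n1^2 - 1/n2^2)
= 1.097e7 * 2^2 * (1/1^2 - 1/4^2)
= 1.097e7 * 4 * (1.0 - 0.0625)
= 4.1138e+07 /m
lambda = 1 / 4.1138e+07
= 24.3087 nm

24.3087


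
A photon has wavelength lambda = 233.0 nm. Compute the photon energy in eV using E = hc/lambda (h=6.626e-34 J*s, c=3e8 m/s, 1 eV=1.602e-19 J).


E = hc / lambda
= (6.626e-34)(3e8) / (233.0e-9)
= 1.9878e-25 / 2.3300e-07
= 8.5313e-19 J
Converting to eV: 8.5313e-19 / 1.602e-19
= 5.3254 eV

5.3254


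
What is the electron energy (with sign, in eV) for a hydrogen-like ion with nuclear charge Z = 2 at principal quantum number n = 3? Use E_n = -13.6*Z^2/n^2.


E_n = -13.6 * Z^2 / n^2
= -13.6 * 2^2 / 3^2
= -13.6 * 4 / 9
= -6.0444 eV

-6.0444


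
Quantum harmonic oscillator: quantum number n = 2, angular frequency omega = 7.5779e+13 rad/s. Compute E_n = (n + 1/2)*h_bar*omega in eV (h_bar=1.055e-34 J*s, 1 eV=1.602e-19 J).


E = (n + 1/2) * h_bar * omega
= (2 + 0.5) * 1.055e-34 * 7.5779e+13
= 2.5 * 7.9947e-21
= 1.9987e-20 J
= 0.1248 eV

0.1248


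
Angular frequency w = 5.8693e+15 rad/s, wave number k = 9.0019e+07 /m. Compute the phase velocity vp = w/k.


vp = w / k
= 5.8693e+15 / 9.0019e+07
= 6.5201e+07 m/s

6.5201e+07


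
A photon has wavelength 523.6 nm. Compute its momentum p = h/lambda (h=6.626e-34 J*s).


p = h / lambda
= 6.626e-34 / (523.6e-9)
= 6.626e-34 / 5.2360e-07
= 1.2655e-27 kg*m/s

1.2655e-27


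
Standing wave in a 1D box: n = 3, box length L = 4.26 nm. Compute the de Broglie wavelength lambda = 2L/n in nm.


lambda = 2L / n
= 2 * 4.26 / 3
= 8.52 / 3
= 2.84 nm

2.84


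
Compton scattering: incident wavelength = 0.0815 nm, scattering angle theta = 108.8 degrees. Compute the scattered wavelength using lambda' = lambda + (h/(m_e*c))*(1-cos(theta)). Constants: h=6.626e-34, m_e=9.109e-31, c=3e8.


Compton wavelength: h/(m_e*c) = 2.4247e-12 m
d_lambda = 2.4247e-12 * (1 - cos(108.8 deg))
= 2.4247e-12 * 1.322266
= 3.2061e-12 m = 0.003206 nm
lambda' = 0.0815 + 0.003206
= 0.084706 nm

0.084706


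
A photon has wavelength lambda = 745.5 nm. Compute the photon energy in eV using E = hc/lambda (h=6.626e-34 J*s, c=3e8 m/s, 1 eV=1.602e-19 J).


E = hc / lambda
= (6.626e-34)(3e8) / (745.5e-9)
= 1.9878e-25 / 7.4550e-07
= 2.6664e-19 J
Converting to eV: 2.6664e-19 / 1.602e-19
= 1.6644 eV

1.6644


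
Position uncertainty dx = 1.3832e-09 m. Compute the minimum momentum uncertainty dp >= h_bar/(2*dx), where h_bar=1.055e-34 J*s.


dp = h_bar / (2 * dx)
= 1.055e-34 / (2 * 1.3832e-09)
= 1.055e-34 / 2.7664e-09
= 3.8136e-26 kg*m/s

3.8136e-26


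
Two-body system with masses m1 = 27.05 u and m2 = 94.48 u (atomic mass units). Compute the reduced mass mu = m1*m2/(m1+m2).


mu = m1 * m2 / (m1 + m2)
= 27.05 * 94.48 / (27.05 + 94.48)
= 2555.684 / 121.53
= 21.0292 u

21.0292


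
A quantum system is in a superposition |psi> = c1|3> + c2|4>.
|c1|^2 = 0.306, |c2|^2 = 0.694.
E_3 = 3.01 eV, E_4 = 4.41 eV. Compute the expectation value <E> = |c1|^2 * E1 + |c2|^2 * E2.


<E> = |c1|^2 * E1 + |c2|^2 * E2
= 0.306 * 3.01 + 0.694 * 4.41
= 0.9211 + 3.0605
= 3.9816 eV

3.9816


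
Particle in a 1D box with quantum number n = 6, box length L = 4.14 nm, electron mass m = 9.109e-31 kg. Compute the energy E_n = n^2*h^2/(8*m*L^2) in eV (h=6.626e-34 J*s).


E = n^2 * h^2 / (8 * m * L^2)
= 6^2 * (6.626e-34)^2 / (8 * 9.109e-31 * (4.14e-9)^2)
= 36 * 4.3904e-67 / (8 * 9.109e-31 * 1.7140e-17)
= 1.2654e-19 J
= 0.7899 eV

0.7899


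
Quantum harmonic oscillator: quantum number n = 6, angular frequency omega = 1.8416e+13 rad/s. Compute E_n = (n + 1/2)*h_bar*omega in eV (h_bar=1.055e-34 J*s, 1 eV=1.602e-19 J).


E = (n + 1/2) * h_bar * omega
= (6 + 0.5) * 1.055e-34 * 1.8416e+13
= 6.5 * 1.9429e-21
= 1.2629e-20 J
= 0.0788 eV

0.0788


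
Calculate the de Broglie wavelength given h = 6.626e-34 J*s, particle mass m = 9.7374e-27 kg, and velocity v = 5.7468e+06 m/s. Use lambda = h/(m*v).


lambda = h / (m * v)
= 6.626e-34 / (9.7374e-27 * 5.7468e+06)
= 6.626e-34 / 5.5959e-20
= 1.1841e-14 m

1.1841e-14


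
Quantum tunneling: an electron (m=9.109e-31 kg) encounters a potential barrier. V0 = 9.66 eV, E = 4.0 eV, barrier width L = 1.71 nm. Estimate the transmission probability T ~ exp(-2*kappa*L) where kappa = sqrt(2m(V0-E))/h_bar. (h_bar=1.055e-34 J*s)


V0 - E = 5.66 eV = 9.0673e-19 J
kappa = sqrt(2 * m * (V0-E)) / h_bar
= sqrt(2 * 9.109e-31 * 9.0673e-19) / 1.055e-34
= 1.2183e+10 /m
2*kappa*L = 2 * 1.2183e+10 * 1.71e-9
= 41.6642
T = exp(-41.6642) = 8.043598e-19

8.043598e-19


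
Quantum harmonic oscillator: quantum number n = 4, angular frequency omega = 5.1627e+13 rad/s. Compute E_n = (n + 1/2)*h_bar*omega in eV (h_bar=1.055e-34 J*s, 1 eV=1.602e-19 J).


E = (n + 1/2) * h_bar * omega
= (4 + 0.5) * 1.055e-34 * 5.1627e+13
= 4.5 * 5.4466e-21
= 2.4510e-20 J
= 0.153 eV

0.153


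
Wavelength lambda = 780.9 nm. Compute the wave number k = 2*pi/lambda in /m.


k = 2 * pi / lambda
= 6.2832 / (780.9e-9)
= 6.2832 / 7.8090e-07
= 8.0461e+06 /m

8.0461e+06


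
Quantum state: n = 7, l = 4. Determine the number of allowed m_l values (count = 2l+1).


m_l ranges from -l to +l in integer steps
So m_l goes from -4 to +4
Count = 2l + 1 = 2*4 + 1
= 9

9


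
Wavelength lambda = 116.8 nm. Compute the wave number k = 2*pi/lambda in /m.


k = 2 * pi / lambda
= 6.2832 / (116.8e-9)
= 6.2832 / 1.1680e-07
= 5.3794e+07 /m

5.3794e+07


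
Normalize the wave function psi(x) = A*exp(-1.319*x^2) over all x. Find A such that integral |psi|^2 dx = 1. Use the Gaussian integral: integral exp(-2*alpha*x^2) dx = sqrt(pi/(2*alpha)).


integral |psi|^2 dx = A^2 * sqrt(pi/(2*alpha)) = 1
A^2 = sqrt(2*alpha/pi)
= sqrt(2 * 1.319 / pi)
= 0.916352
A = sqrt(0.916352)
= 0.9573

0.9573


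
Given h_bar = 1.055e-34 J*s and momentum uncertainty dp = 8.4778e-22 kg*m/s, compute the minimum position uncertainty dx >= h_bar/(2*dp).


dx = h_bar / (2 * dp)
= 1.055e-34 / (2 * 8.4778e-22)
= 1.055e-34 / 1.6956e-21
= 6.2221e-14 m

6.2221e-14


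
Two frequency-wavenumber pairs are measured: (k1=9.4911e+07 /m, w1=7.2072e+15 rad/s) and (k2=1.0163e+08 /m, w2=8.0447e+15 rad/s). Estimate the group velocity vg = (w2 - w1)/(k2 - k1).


vg = (w2 - w1) / (k2 - k1)
= (8.0447e+15 - 7.2072e+15) / (1.0163e+08 - 9.4911e+07)
= 8.3750e+14 / 6.7190e+06
= 1.2465e+08 m/s

1.2465e+08


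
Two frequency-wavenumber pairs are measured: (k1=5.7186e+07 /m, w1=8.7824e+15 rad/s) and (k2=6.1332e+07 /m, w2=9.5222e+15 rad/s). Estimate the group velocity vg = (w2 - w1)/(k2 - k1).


vg = (w2 - w1) / (k2 - k1)
= (9.5222e+15 - 8.7824e+15) / (6.1332e+07 - 5.7186e+07)
= 7.3980e+14 / 4.1460e+06
= 1.7844e+08 m/s

1.7844e+08


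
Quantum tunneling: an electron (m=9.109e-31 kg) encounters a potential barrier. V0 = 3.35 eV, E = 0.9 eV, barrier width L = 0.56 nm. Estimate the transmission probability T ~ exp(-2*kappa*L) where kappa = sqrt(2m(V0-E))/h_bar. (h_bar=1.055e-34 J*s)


V0 - E = 2.45 eV = 3.9249e-19 J
kappa = sqrt(2 * m * (V0-E)) / h_bar
= sqrt(2 * 9.109e-31 * 3.9249e-19) / 1.055e-34
= 8.0152e+09 /m
2*kappa*L = 2 * 8.0152e+09 * 0.56e-9
= 8.977
T = exp(-8.977) = 1.262838e-04

1.262838e-04


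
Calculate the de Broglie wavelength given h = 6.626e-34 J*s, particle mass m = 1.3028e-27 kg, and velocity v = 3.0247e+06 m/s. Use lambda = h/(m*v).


lambda = h / (m * v)
= 6.626e-34 / (1.3028e-27 * 3.0247e+06)
= 6.626e-34 / 3.9406e-21
= 1.6815e-13 m

1.6815e-13


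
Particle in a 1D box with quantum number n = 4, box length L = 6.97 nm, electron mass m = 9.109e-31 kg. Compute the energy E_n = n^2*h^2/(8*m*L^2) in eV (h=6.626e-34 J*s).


E = n^2 * h^2 / (8 * m * L^2)
= 4^2 * (6.626e-34)^2 / (8 * 9.109e-31 * (6.97e-9)^2)
= 16 * 4.3904e-67 / (8 * 9.109e-31 * 4.8581e-17)
= 1.9843e-20 J
= 0.1239 eV

0.1239


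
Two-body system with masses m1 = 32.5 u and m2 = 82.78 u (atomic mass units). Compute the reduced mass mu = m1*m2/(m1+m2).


mu = m1 * m2 / (m1 + m2)
= 32.5 * 82.78 / (32.5 + 82.78)
= 2690.35 / 115.28
= 23.3375 u

23.3375


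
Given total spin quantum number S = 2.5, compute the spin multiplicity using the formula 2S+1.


Spin multiplicity = 2S + 1
= 2 * 2.5 + 1
= 5.0 + 1
= 6

6


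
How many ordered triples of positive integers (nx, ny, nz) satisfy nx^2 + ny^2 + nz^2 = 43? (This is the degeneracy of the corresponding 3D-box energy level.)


Enumerate all (nx, ny, nz) with nx^2 + ny^2 + nz^2 = 43:
(3,3,5)
(3,5,3)
(5,3,3)
Total degeneracy = 3

3


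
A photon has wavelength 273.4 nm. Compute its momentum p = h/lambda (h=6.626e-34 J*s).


p = h / lambda
= 6.626e-34 / (273.4e-9)
= 6.626e-34 / 2.7340e-07
= 2.4236e-27 kg*m/s

2.4236e-27


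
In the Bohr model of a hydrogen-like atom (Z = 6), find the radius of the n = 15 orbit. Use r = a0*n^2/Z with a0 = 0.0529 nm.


r = a0 * n^2 / Z
= 0.0529 * 15^2 / 6
= 0.0529 * 225 / 6
= 1.9837 nm

1.9837


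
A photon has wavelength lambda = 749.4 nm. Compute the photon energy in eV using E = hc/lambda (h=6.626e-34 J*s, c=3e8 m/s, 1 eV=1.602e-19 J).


E = hc / lambda
= (6.626e-34)(3e8) / (749.4e-9)
= 1.9878e-25 / 7.4940e-07
= 2.6525e-19 J
Converting to eV: 2.6525e-19 / 1.602e-19
= 1.6558 eV

1.6558


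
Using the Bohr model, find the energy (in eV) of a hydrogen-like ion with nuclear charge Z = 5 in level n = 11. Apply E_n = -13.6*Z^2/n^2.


E_n = -13.6 * Z^2 / n^2
= -13.6 * 5^2 / 11^2
= -13.6 * 25 / 121
= -2.8099 eV

-2.8099


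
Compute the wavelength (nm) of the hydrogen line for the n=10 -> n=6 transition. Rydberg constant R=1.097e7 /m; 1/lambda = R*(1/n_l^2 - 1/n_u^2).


1/lambda = R * (1/n_l^2 - 1/n_u^2)
= 1.097e7 * (1/6^2 - 1/10^2)
= 1.097e7 * (0.027778 - 0.01)
= 1.097e7 * 0.017778
= 1.9502e+05 /m
lambda = 1 / 1.9502e+05 = 5127.6208 nm

5127.6208


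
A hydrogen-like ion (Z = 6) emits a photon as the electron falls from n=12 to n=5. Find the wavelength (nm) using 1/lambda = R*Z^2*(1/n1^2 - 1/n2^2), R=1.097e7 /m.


1/lambda = R * Z^2 * (1/n1^2 - 1/n2^2)
= 1.097e7 * 6^2 * (1/5^2 - 1/12^2)
= 1.097e7 * 36 * (0.04 - 0.006944)
= 1.3054e+07 /m
lambda = 1 / 1.3054e+07
= 76.6031 nm

76.6031


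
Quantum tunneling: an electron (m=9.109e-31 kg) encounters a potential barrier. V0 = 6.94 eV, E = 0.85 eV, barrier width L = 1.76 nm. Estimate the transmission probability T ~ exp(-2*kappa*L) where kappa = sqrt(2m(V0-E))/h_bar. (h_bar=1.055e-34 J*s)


V0 - E = 6.09 eV = 9.7562e-19 J
kappa = sqrt(2 * m * (V0-E)) / h_bar
= sqrt(2 * 9.109e-31 * 9.7562e-19) / 1.055e-34
= 1.2637e+10 /m
2*kappa*L = 2 * 1.2637e+10 * 1.76e-9
= 44.4816
T = exp(-44.4816) = 4.807111e-20

4.807111e-20


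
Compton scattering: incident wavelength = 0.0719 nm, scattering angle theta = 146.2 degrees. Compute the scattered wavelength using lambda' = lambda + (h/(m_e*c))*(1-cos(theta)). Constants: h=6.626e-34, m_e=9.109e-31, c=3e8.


Compton wavelength: h/(m_e*c) = 2.4247e-12 m
d_lambda = 2.4247e-12 * (1 - cos(146.2 deg))
= 2.4247e-12 * 1.830984
= 4.4396e-12 m = 0.00444 nm
lambda' = 0.0719 + 0.00444
= 0.07634 nm

0.07634


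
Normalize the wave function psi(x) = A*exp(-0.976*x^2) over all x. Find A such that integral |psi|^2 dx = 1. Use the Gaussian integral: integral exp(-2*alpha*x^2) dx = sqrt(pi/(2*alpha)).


integral |psi|^2 dx = A^2 * sqrt(pi/(2*alpha)) = 1
A^2 = sqrt(2*alpha/pi)
= sqrt(2 * 0.976 / pi)
= 0.788252
A = sqrt(0.788252)
= 0.8878

0.8878


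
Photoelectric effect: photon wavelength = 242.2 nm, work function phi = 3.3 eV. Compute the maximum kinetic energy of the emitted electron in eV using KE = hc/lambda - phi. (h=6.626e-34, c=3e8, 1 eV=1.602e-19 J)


E_photon = hc / lambda
= (6.626e-34)(3e8) / (242.2e-9)
= 8.2073e-19 J
= 5.1231 eV
KE = E_photon - phi
= 5.1231 - 3.3
= 1.8231 eV

1.8231


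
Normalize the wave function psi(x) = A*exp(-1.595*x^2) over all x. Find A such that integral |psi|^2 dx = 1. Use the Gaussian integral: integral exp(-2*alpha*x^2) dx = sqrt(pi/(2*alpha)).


integral |psi|^2 dx = A^2 * sqrt(pi/(2*alpha)) = 1
A^2 = sqrt(2*alpha/pi)
= sqrt(2 * 1.595 / pi)
= 1.007675
A = sqrt(1.007675)
= 1.0038

1.0038


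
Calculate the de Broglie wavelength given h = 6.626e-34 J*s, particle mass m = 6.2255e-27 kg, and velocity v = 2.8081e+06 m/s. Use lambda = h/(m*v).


lambda = h / (m * v)
= 6.626e-34 / (6.2255e-27 * 2.8081e+06)
= 6.626e-34 / 1.7482e-20
= 3.7902e-14 m

3.7902e-14


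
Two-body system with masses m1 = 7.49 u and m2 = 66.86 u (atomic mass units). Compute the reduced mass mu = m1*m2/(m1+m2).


mu = m1 * m2 / (m1 + m2)
= 7.49 * 66.86 / (7.49 + 66.86)
= 500.7814 / 74.35
= 6.7355 u

6.7355


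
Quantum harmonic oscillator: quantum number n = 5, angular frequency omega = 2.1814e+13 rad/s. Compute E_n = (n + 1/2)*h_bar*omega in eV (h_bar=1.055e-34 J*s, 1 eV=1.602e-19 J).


E = (n + 1/2) * h_bar * omega
= (5 + 0.5) * 1.055e-34 * 2.1814e+13
= 5.5 * 2.3014e-21
= 1.2658e-20 J
= 0.079 eV

0.079


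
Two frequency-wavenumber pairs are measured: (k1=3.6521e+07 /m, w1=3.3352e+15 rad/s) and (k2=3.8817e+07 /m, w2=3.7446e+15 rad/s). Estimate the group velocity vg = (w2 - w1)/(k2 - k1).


vg = (w2 - w1) / (k2 - k1)
= (3.7446e+15 - 3.3352e+15) / (3.8817e+07 - 3.6521e+07)
= 4.0940e+14 / 2.2960e+06
= 1.7831e+08 m/s

1.7831e+08


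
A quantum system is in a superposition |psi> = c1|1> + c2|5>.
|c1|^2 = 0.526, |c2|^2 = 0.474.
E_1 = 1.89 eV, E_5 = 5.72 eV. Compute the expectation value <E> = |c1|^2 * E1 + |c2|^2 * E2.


<E> = |c1|^2 * E1 + |c2|^2 * E2
= 0.526 * 1.89 + 0.474 * 5.72
= 0.9941 + 2.7113
= 3.7054 eV

3.7054


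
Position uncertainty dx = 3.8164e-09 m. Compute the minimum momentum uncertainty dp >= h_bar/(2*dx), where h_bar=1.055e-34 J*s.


dp = h_bar / (2 * dx)
= 1.055e-34 / (2 * 3.8164e-09)
= 1.055e-34 / 7.6328e-09
= 1.3822e-26 kg*m/s

1.3822e-26


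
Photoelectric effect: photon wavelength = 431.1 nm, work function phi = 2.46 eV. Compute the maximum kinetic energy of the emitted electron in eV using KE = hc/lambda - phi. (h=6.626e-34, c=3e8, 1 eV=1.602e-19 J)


E_photon = hc / lambda
= (6.626e-34)(3e8) / (431.1e-9)
= 4.6110e-19 J
= 2.8783 eV
KE = E_photon - phi
= 2.8783 - 2.46
= 0.4183 eV

0.4183


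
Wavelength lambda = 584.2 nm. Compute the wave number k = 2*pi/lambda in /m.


k = 2 * pi / lambda
= 6.2832 / (584.2e-9)
= 6.2832 / 5.8420e-07
= 1.0755e+07 /m

1.0755e+07


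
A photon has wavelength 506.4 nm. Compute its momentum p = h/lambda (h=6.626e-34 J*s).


p = h / lambda
= 6.626e-34 / (506.4e-9)
= 6.626e-34 / 5.0640e-07
= 1.3085e-27 kg*m/s

1.3085e-27


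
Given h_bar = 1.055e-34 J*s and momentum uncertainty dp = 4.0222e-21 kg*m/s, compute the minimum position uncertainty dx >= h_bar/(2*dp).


dx = h_bar / (2 * dp)
= 1.055e-34 / (2 * 4.0222e-21)
= 1.055e-34 / 8.0444e-21
= 1.3115e-14 m

1.3115e-14


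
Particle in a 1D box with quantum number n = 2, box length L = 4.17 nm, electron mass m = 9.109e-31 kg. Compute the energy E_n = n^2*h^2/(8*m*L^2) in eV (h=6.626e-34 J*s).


E = n^2 * h^2 / (8 * m * L^2)
= 2^2 * (6.626e-34)^2 / (8 * 9.109e-31 * (4.17e-9)^2)
= 4 * 4.3904e-67 / (8 * 9.109e-31 * 1.7389e-17)
= 1.3859e-20 J
= 0.0865 eV

0.0865


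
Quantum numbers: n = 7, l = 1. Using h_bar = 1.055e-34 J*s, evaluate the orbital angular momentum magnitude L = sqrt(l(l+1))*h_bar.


L = sqrt(l*(l+1)) * h_bar
= sqrt(1 * 2) * 1.055e-34
= sqrt(2) * 1.055e-34
= 1.4142 * 1.055e-34
= 1.4920e-34 J*s

1.4920e-34


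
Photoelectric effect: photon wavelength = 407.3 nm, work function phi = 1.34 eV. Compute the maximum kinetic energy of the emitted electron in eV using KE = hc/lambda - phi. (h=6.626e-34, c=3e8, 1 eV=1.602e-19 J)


E_photon = hc / lambda
= (6.626e-34)(3e8) / (407.3e-9)
= 4.8804e-19 J
= 3.0465 eV
KE = E_photon - phi
= 3.0465 - 1.34
= 1.7065 eV

1.7065


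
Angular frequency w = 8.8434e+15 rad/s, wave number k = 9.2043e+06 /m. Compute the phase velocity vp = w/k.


vp = w / k
= 8.8434e+15 / 9.2043e+06
= 9.6079e+08 m/s

9.6079e+08


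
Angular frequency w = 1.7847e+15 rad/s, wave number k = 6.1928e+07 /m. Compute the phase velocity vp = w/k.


vp = w / k
= 1.7847e+15 / 6.1928e+07
= 2.8819e+07 m/s

2.8819e+07


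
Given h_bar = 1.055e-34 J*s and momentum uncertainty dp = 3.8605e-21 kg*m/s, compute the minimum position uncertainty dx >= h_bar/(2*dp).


dx = h_bar / (2 * dp)
= 1.055e-34 / (2 * 3.8605e-21)
= 1.055e-34 / 7.7210e-21
= 1.3664e-14 m

1.3664e-14


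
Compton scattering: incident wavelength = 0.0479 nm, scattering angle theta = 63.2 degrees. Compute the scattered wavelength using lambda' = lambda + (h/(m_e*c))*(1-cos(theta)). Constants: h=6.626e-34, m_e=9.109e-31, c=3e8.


Compton wavelength: h/(m_e*c) = 2.4247e-12 m
d_lambda = 2.4247e-12 * (1 - cos(63.2 deg))
= 2.4247e-12 * 0.549122
= 1.3315e-12 m = 0.001331 nm
lambda' = 0.0479 + 0.001331
= 0.049231 nm

0.049231


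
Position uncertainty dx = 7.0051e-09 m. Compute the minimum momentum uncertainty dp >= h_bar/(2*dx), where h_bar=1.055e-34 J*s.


dp = h_bar / (2 * dx)
= 1.055e-34 / (2 * 7.0051e-09)
= 1.055e-34 / 1.4010e-08
= 7.5302e-27 kg*m/s

7.5302e-27


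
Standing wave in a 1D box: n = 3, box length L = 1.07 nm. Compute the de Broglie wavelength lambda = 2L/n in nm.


lambda = 2L / n
= 2 * 1.07 / 3
= 2.14 / 3
= 0.7133 nm

0.7133


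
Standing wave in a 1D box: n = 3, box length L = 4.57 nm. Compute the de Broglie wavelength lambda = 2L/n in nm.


lambda = 2L / n
= 2 * 4.57 / 3
= 9.14 / 3
= 3.0467 nm

3.0467


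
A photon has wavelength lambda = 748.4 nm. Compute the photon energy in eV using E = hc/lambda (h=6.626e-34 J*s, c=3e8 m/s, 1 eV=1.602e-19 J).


E = hc / lambda
= (6.626e-34)(3e8) / (748.4e-9)
= 1.9878e-25 / 7.4840e-07
= 2.6561e-19 J
Converting to eV: 2.6561e-19 / 1.602e-19
= 1.658 eV

1.658


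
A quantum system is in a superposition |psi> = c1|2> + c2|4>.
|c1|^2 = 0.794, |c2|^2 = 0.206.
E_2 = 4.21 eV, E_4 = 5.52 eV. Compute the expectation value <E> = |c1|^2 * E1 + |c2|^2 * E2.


<E> = |c1|^2 * E1 + |c2|^2 * E2
= 0.794 * 4.21 + 0.206 * 5.52
= 3.3427 + 1.1371
= 4.4799 eV

4.4799


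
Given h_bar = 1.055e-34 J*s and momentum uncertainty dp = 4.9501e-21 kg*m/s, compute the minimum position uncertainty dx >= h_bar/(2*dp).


dx = h_bar / (2 * dp)
= 1.055e-34 / (2 * 4.9501e-21)
= 1.055e-34 / 9.9002e-21
= 1.0656e-14 m

1.0656e-14


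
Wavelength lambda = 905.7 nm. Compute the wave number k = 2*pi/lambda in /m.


k = 2 * pi / lambda
= 6.2832 / (905.7e-9)
= 6.2832 / 9.0570e-07
= 6.9374e+06 /m

6.9374e+06


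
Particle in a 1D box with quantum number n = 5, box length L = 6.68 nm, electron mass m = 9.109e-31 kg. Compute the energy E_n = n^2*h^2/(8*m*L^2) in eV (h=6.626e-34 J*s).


E = n^2 * h^2 / (8 * m * L^2)
= 5^2 * (6.626e-34)^2 / (8 * 9.109e-31 * (6.68e-9)^2)
= 25 * 4.3904e-67 / (8 * 9.109e-31 * 4.4622e-17)
= 3.3754e-20 J
= 0.2107 eV

0.2107


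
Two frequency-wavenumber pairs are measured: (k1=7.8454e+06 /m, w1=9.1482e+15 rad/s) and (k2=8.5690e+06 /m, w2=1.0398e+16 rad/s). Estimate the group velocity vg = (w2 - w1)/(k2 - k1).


vg = (w2 - w1) / (k2 - k1)
= (1.0398e+16 - 9.1482e+15) / (8.5690e+06 - 7.8454e+06)
= 1.2498e+15 / 7.2360e+05
= 1.7272e+09 m/s

1.7272e+09


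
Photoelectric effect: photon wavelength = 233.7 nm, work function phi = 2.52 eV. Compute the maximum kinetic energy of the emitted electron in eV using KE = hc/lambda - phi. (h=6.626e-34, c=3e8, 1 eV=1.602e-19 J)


E_photon = hc / lambda
= (6.626e-34)(3e8) / (233.7e-9)
= 8.5058e-19 J
= 5.3095 eV
KE = E_photon - phi
= 5.3095 - 2.52
= 2.7895 eV

2.7895


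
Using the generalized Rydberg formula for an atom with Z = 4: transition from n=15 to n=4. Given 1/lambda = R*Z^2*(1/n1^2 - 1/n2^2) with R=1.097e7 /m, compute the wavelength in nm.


1/lambda = R * Z^2 * (1/n1^2 - 1/n2^2)
= 1.097e7 * 4^2 * (1/4^2 - 1/15^2)
= 1.097e7 * 16 * (0.0625 - 0.004444)
= 1.0190e+07 /m
lambda = 1 / 1.0190e+07
= 98.1363 nm

98.1363


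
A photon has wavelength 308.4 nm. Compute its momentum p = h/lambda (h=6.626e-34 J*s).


p = h / lambda
= 6.626e-34 / (308.4e-9)
= 6.626e-34 / 3.0840e-07
= 2.1485e-27 kg*m/s

2.1485e-27


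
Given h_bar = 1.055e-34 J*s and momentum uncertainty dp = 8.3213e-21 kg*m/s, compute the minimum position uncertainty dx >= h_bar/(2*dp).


dx = h_bar / (2 * dp)
= 1.055e-34 / (2 * 8.3213e-21)
= 1.055e-34 / 1.6643e-20
= 6.3392e-15 m

6.3392e-15


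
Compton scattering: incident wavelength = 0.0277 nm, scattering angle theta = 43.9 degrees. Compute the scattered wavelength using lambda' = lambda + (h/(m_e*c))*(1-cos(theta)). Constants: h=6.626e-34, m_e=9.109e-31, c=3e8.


Compton wavelength: h/(m_e*c) = 2.4247e-12 m
d_lambda = 2.4247e-12 * (1 - cos(43.9 deg))
= 2.4247e-12 * 0.279449
= 6.7758e-13 m = 0.000678 nm
lambda' = 0.0277 + 0.000678
= 0.028378 nm

0.028378


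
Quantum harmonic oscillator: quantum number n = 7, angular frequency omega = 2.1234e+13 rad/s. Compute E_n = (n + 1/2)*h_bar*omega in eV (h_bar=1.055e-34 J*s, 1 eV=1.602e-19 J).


E = (n + 1/2) * h_bar * omega
= (7 + 0.5) * 1.055e-34 * 2.1234e+13
= 7.5 * 2.2402e-21
= 1.6801e-20 J
= 0.1049 eV

0.1049


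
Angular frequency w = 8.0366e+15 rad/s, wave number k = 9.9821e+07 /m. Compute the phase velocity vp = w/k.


vp = w / k
= 8.0366e+15 / 9.9821e+07
= 8.0510e+07 m/s

8.0510e+07


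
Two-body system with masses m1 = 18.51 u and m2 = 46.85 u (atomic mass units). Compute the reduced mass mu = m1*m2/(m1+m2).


mu = m1 * m2 / (m1 + m2)
= 18.51 * 46.85 / (18.51 + 46.85)
= 867.1935 / 65.36
= 13.268 u

13.268


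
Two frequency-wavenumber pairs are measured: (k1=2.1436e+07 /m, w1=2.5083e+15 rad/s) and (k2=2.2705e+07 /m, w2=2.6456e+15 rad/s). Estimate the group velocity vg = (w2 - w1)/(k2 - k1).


vg = (w2 - w1) / (k2 - k1)
= (2.6456e+15 - 2.5083e+15) / (2.2705e+07 - 2.1436e+07)
= 1.3730e+14 / 1.2690e+06
= 1.0820e+08 m/s

1.0820e+08


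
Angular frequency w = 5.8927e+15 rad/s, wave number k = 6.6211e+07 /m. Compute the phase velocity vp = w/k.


vp = w / k
= 5.8927e+15 / 6.6211e+07
= 8.8999e+07 m/s

8.8999e+07


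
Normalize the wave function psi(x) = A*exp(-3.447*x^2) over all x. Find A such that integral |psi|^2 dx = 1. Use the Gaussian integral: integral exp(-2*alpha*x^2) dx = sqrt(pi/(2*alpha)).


integral |psi|^2 dx = A^2 * sqrt(pi/(2*alpha)) = 1
A^2 = sqrt(2*alpha/pi)
= sqrt(2 * 3.447 / pi)
= 1.48136
A = sqrt(1.48136)
= 1.2171

1.2171


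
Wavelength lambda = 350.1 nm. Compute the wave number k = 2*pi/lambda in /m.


k = 2 * pi / lambda
= 6.2832 / (350.1e-9)
= 6.2832 / 3.5010e-07
= 1.7947e+07 /m

1.7947e+07


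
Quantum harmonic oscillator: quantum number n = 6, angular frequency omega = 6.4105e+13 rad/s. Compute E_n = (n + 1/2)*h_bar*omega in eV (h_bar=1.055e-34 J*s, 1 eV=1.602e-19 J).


E = (n + 1/2) * h_bar * omega
= (6 + 0.5) * 1.055e-34 * 6.4105e+13
= 6.5 * 6.7631e-21
= 4.3960e-20 J
= 0.2744 eV

0.2744


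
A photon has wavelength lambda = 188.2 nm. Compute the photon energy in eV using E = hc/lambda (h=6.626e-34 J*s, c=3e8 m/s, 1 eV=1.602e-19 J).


E = hc / lambda
= (6.626e-34)(3e8) / (188.2e-9)
= 1.9878e-25 / 1.8820e-07
= 1.0562e-18 J
Converting to eV: 1.0562e-18 / 1.602e-19
= 6.5931 eV

6.5931


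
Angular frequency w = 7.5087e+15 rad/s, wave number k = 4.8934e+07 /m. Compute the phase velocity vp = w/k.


vp = w / k
= 7.5087e+15 / 4.8934e+07
= 1.5345e+08 m/s

1.5345e+08


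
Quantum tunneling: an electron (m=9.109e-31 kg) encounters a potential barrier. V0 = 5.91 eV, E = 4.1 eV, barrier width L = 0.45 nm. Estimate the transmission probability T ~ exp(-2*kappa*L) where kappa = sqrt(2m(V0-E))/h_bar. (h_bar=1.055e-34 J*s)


V0 - E = 1.81 eV = 2.8996e-19 J
kappa = sqrt(2 * m * (V0-E)) / h_bar
= sqrt(2 * 9.109e-31 * 2.8996e-19) / 1.055e-34
= 6.8892e+09 /m
2*kappa*L = 2 * 6.8892e+09 * 0.45e-9
= 6.2003
T = exp(-6.2003) = 2.028873e-03

2.028873e-03


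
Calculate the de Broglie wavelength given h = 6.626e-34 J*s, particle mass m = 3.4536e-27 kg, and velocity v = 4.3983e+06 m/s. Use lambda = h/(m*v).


lambda = h / (m * v)
= 6.626e-34 / (3.4536e-27 * 4.3983e+06)
= 6.626e-34 / 1.5190e-20
= 4.3621e-14 m

4.3621e-14


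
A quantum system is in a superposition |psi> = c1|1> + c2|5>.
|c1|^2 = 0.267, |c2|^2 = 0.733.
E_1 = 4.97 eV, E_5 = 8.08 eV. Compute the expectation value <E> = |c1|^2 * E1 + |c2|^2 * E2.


<E> = |c1|^2 * E1 + |c2|^2 * E2
= 0.267 * 4.97 + 0.733 * 8.08
= 1.327 + 5.9226
= 7.2496 eV

7.2496


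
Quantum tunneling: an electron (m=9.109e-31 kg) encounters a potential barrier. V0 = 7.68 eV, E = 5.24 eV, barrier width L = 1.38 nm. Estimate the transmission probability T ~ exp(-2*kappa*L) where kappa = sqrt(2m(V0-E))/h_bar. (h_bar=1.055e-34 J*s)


V0 - E = 2.44 eV = 3.9089e-19 J
kappa = sqrt(2 * m * (V0-E)) / h_bar
= sqrt(2 * 9.109e-31 * 3.9089e-19) / 1.055e-34
= 7.9988e+09 /m
2*kappa*L = 2 * 7.9988e+09 * 1.38e-9
= 22.0766
T = exp(-22.0766) = 2.583649e-10

2.583649e-10


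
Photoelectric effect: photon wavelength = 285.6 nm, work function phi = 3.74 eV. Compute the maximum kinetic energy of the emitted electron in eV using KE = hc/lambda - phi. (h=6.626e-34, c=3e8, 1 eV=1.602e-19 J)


E_photon = hc / lambda
= (6.626e-34)(3e8) / (285.6e-9)
= 6.9601e-19 J
= 4.3446 eV
KE = E_photon - phi
= 4.3446 - 3.74
= 0.6046 eV

0.6046


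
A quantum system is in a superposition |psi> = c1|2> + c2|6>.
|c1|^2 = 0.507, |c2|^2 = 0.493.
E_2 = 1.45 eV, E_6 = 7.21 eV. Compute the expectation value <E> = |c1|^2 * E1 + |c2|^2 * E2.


<E> = |c1|^2 * E1 + |c2|^2 * E2
= 0.507 * 1.45 + 0.493 * 7.21
= 0.7351 + 3.5545
= 4.2897 eV

4.2897


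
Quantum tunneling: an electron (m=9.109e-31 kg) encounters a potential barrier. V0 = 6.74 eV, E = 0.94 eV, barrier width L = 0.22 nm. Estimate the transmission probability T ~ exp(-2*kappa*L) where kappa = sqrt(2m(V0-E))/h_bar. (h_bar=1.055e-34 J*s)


V0 - E = 5.8 eV = 9.2916e-19 J
kappa = sqrt(2 * m * (V0-E)) / h_bar
= sqrt(2 * 9.109e-31 * 9.2916e-19) / 1.055e-34
= 1.2332e+10 /m
2*kappa*L = 2 * 1.2332e+10 * 0.22e-9
= 5.4262
T = exp(-5.4262) = 4.399782e-03

4.399782e-03


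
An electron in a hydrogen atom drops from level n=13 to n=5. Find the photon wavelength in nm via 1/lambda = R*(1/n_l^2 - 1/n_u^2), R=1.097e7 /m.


1/lambda = R * (1/n_l^2 - 1/n_u^2)
= 1.097e7 * (1/5^2 - 1/13^2)
= 1.097e7 * (0.04 - 0.005917)
= 1.097e7 * 0.034083
= 3.7389e+05 /m
lambda = 1 / 3.7389e+05 = 2674.5923 nm

2674.5923


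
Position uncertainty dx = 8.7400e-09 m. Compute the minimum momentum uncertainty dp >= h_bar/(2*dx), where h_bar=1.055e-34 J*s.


dp = h_bar / (2 * dx)
= 1.055e-34 / (2 * 8.7400e-09)
= 1.055e-34 / 1.7480e-08
= 6.0355e-27 kg*m/s

6.0355e-27


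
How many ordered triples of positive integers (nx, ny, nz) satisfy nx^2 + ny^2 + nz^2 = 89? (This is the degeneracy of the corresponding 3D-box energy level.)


Enumerate all (nx, ny, nz) with nx^2 + ny^2 + nz^2 = 89:
(2,2,9)
(2,6,7)
(2,7,6)
(2,9,2)
(3,4,8)
(3,8,4)
(4,3,8)
(4,8,3)
(6,2,7)
(6,7,2)
(7,2,6)
(7,6,2)
(8,3,4)
(8,4,3)
(9,2,2)
Total degeneracy = 15

15


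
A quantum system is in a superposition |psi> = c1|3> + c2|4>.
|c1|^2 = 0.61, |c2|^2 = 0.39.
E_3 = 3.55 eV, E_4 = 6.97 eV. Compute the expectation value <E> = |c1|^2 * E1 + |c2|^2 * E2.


<E> = |c1|^2 * E1 + |c2|^2 * E2
= 0.61 * 3.55 + 0.39 * 6.97
= 2.1655 + 2.7183
= 4.8838 eV

4.8838


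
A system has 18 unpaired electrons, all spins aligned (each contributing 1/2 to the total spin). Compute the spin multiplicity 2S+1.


Total spin S = N * (1/2) = 18 * 0.5 = 9.0
Spin multiplicity = 2S + 1
= 2 * 9.0 + 1
= 19

19


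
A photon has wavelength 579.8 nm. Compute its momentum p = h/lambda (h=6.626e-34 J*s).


p = h / lambda
= 6.626e-34 / (579.8e-9)
= 6.626e-34 / 5.7980e-07
= 1.1428e-27 kg*m/s

1.1428e-27


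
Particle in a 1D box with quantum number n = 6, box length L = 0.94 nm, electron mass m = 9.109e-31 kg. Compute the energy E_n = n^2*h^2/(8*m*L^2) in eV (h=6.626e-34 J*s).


E = n^2 * h^2 / (8 * m * L^2)
= 6^2 * (6.626e-34)^2 / (8 * 9.109e-31 * (0.94e-9)^2)
= 36 * 4.3904e-67 / (8 * 9.109e-31 * 8.8360e-19)
= 2.4546e-18 J
= 15.3224 eV

15.3224


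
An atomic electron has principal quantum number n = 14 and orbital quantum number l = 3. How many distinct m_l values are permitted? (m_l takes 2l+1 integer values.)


m_l ranges from -l to +l in integer steps
So m_l goes from -3 to +3
Count = 2l + 1 = 2*3 + 1
= 7

7


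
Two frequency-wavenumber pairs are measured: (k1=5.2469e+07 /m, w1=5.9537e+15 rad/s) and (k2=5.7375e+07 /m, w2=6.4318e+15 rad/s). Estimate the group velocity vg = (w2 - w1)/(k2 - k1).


vg = (w2 - w1) / (k2 - k1)
= (6.4318e+15 - 5.9537e+15) / (5.7375e+07 - 5.2469e+07)
= 4.7810e+14 / 4.9060e+06
= 9.7452e+07 m/s

9.7452e+07


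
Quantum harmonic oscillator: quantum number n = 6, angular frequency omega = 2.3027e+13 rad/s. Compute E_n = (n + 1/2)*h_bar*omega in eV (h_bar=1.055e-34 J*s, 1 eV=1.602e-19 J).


E = (n + 1/2) * h_bar * omega
= (6 + 0.5) * 1.055e-34 * 2.3027e+13
= 6.5 * 2.4293e-21
= 1.5791e-20 J
= 0.0986 eV

0.0986


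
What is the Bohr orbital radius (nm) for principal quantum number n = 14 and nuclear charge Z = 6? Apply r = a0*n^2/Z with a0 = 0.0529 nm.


r = a0 * n^2 / Z
= 0.0529 * 14^2 / 6
= 0.0529 * 196 / 6
= 1.7281 nm

1.7281


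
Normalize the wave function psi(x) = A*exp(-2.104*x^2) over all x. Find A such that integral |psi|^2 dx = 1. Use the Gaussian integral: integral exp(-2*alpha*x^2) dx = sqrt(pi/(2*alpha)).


integral |psi|^2 dx = A^2 * sqrt(pi/(2*alpha)) = 1
A^2 = sqrt(2*alpha/pi)
= sqrt(2 * 2.104 / pi)
= 1.157345
A = sqrt(1.157345)
= 1.0758

1.0758


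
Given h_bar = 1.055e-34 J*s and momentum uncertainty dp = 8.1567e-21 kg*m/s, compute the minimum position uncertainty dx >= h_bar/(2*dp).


dx = h_bar / (2 * dp)
= 1.055e-34 / (2 * 8.1567e-21)
= 1.055e-34 / 1.6313e-20
= 6.4671e-15 m

6.4671e-15


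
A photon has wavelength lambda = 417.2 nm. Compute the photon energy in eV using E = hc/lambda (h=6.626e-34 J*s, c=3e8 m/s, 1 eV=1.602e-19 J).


E = hc / lambda
= (6.626e-34)(3e8) / (417.2e-9)
= 1.9878e-25 / 4.1720e-07
= 4.7646e-19 J
Converting to eV: 4.7646e-19 / 1.602e-19
= 2.9742 eV

2.9742


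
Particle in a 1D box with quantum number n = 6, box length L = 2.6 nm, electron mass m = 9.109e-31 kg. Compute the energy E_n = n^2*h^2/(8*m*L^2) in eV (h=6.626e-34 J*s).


E = n^2 * h^2 / (8 * m * L^2)
= 6^2 * (6.626e-34)^2 / (8 * 9.109e-31 * (2.6e-9)^2)
= 36 * 4.3904e-67 / (8 * 9.109e-31 * 6.7600e-18)
= 3.2085e-19 J
= 2.0028 eV

2.0028


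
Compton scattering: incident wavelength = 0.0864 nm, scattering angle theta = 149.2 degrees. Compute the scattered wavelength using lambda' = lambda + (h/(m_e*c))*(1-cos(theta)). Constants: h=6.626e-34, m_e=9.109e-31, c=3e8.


Compton wavelength: h/(m_e*c) = 2.4247e-12 m
d_lambda = 2.4247e-12 * (1 - cos(149.2 deg))
= 2.4247e-12 * 1.85896
= 4.5074e-12 m = 0.004507 nm
lambda' = 0.0864 + 0.004507
= 0.090907 nm

0.090907


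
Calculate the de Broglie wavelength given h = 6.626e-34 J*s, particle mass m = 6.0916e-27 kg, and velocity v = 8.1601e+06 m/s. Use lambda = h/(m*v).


lambda = h / (m * v)
= 6.626e-34 / (6.0916e-27 * 8.1601e+06)
= 6.626e-34 / 4.9708e-20
= 1.3330e-14 m

1.3330e-14


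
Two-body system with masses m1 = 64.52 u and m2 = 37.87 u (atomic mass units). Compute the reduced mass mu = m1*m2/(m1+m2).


mu = m1 * m2 / (m1 + m2)
= 64.52 * 37.87 / (64.52 + 37.87)
= 2443.3724 / 102.39
= 23.8634 u

23.8634


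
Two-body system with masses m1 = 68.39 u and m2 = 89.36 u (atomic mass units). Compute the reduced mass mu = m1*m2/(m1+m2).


mu = m1 * m2 / (m1 + m2)
= 68.39 * 89.36 / (68.39 + 89.36)
= 6111.3304 / 157.75
= 38.7406 u

38.7406


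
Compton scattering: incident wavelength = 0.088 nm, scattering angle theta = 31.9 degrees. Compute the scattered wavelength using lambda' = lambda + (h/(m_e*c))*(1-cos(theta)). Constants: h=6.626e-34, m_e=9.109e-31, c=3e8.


Compton wavelength: h/(m_e*c) = 2.4247e-12 m
d_lambda = 2.4247e-12 * (1 - cos(31.9 deg))
= 2.4247e-12 * 0.151028
= 3.6620e-13 m = 0.000366 nm
lambda' = 0.088 + 0.000366
= 0.088366 nm

0.088366


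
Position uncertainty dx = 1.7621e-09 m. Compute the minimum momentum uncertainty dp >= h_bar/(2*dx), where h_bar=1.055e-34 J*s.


dp = h_bar / (2 * dx)
= 1.055e-34 / (2 * 1.7621e-09)
= 1.055e-34 / 3.5242e-09
= 2.9936e-26 kg*m/s

2.9936e-26


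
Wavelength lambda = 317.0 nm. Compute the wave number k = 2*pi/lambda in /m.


k = 2 * pi / lambda
= 6.2832 / (317.0e-9)
= 6.2832 / 3.1700e-07
= 1.9821e+07 /m

1.9821e+07


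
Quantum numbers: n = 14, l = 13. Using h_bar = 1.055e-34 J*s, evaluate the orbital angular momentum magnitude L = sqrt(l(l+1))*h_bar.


L = sqrt(l*(l+1)) * h_bar
= sqrt(13 * 14) * 1.055e-34
= sqrt(182) * 1.055e-34
= 13.4907 * 1.055e-34
= 1.4233e-33 J*s

1.4233e-33


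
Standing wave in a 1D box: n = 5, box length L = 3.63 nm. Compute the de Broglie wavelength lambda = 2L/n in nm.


lambda = 2L / n
= 2 * 3.63 / 5
= 7.26 / 5
= 1.452 nm

1.452


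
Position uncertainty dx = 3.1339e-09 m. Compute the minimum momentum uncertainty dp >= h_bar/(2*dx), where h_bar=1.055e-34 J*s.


dp = h_bar / (2 * dx)
= 1.055e-34 / (2 * 3.1339e-09)
= 1.055e-34 / 6.2678e-09
= 1.6832e-26 kg*m/s

1.6832e-26


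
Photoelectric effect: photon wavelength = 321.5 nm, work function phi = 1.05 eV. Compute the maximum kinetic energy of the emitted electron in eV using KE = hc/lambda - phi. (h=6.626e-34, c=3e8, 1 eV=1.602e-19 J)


E_photon = hc / lambda
= (6.626e-34)(3e8) / (321.5e-9)
= 6.1829e-19 J
= 3.8595 eV
KE = E_photon - phi
= 3.8595 - 1.05
= 2.8095 eV

2.8095


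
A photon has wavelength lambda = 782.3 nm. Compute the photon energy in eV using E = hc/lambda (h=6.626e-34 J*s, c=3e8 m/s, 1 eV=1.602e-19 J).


E = hc / lambda
= (6.626e-34)(3e8) / (782.3e-9)
= 1.9878e-25 / 7.8230e-07
= 2.5410e-19 J
Converting to eV: 2.5410e-19 / 1.602e-19
= 1.5861 eV

1.5861


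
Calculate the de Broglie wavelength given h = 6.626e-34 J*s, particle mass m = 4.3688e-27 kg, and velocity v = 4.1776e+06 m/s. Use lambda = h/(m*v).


lambda = h / (m * v)
= 6.626e-34 / (4.3688e-27 * 4.1776e+06)
= 6.626e-34 / 1.8251e-20
= 3.6305e-14 m

3.6305e-14


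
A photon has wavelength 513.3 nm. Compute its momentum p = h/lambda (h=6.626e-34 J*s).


p = h / lambda
= 6.626e-34 / (513.3e-9)
= 6.626e-34 / 5.1330e-07
= 1.2909e-27 kg*m/s

1.2909e-27


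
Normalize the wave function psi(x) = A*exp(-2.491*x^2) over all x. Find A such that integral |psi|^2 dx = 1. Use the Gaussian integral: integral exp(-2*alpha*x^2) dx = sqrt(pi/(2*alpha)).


integral |psi|^2 dx = A^2 * sqrt(pi/(2*alpha)) = 1
A^2 = sqrt(2*alpha/pi)
= sqrt(2 * 2.491 / pi)
= 1.259293
A = sqrt(1.259293)
= 1.1222

1.1222


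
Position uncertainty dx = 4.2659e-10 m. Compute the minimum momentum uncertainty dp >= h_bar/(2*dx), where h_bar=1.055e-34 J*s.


dp = h_bar / (2 * dx)
= 1.055e-34 / (2 * 4.2659e-10)
= 1.055e-34 / 8.5318e-10
= 1.2366e-25 kg*m/s

1.2366e-25


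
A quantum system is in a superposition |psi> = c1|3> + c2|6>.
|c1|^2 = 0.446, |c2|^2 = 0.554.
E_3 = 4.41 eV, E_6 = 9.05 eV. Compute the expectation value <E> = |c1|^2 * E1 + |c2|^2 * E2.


<E> = |c1|^2 * E1 + |c2|^2 * E2
= 0.446 * 4.41 + 0.554 * 9.05
= 1.9669 + 5.0137
= 6.9806 eV

6.9806


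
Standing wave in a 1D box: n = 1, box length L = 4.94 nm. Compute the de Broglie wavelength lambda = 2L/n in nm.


lambda = 2L / n
= 2 * 4.94 / 1
= 9.88 / 1
= 9.88 nm

9.88


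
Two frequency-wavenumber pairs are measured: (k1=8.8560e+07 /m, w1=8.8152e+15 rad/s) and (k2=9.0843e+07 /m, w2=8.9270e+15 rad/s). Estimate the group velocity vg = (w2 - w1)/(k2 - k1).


vg = (w2 - w1) / (k2 - k1)
= (8.9270e+15 - 8.8152e+15) / (9.0843e+07 - 8.8560e+07)
= 1.1180e+14 / 2.2830e+06
= 4.8971e+07 m/s

4.8971e+07


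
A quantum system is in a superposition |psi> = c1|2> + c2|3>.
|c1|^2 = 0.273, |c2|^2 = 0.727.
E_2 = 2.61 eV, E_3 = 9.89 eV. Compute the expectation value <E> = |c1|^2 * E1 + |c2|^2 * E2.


<E> = |c1|^2 * E1 + |c2|^2 * E2
= 0.273 * 2.61 + 0.727 * 9.89
= 0.7125 + 7.19
= 7.9026 eV

7.9026


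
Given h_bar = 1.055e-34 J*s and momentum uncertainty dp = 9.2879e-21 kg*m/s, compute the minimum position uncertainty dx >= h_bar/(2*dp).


dx = h_bar / (2 * dp)
= 1.055e-34 / (2 * 9.2879e-21)
= 1.055e-34 / 1.8576e-20
= 5.6794e-15 m

5.6794e-15


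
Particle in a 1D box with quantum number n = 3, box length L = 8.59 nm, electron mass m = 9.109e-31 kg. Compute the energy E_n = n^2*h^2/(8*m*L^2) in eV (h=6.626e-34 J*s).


E = n^2 * h^2 / (8 * m * L^2)
= 3^2 * (6.626e-34)^2 / (8 * 9.109e-31 * (8.59e-9)^2)
= 9 * 4.3904e-67 / (8 * 9.109e-31 * 7.3788e-17)
= 7.3485e-21 J
= 0.0459 eV

0.0459


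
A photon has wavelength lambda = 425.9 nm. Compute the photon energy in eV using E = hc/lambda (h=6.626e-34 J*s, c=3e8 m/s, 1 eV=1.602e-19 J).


E = hc / lambda
= (6.626e-34)(3e8) / (425.9e-9)
= 1.9878e-25 / 4.2590e-07
= 4.6673e-19 J
Converting to eV: 4.6673e-19 / 1.602e-19
= 2.9134 eV

2.9134


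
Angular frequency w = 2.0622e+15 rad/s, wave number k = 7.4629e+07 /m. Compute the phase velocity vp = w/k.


vp = w / k
= 2.0622e+15 / 7.4629e+07
= 2.7633e+07 m/s

2.7633e+07


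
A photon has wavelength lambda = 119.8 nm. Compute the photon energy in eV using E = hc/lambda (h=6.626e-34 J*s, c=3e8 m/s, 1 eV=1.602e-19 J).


E = hc / lambda
= (6.626e-34)(3e8) / (119.8e-9)
= 1.9878e-25 / 1.1980e-07
= 1.6593e-18 J
Converting to eV: 1.6593e-18 / 1.602e-19
= 10.3575 eV

10.3575


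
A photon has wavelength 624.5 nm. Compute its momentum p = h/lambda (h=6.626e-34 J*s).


p = h / lambda
= 6.626e-34 / (624.5e-9)
= 6.626e-34 / 6.2450e-07
= 1.0610e-27 kg*m/s

1.0610e-27


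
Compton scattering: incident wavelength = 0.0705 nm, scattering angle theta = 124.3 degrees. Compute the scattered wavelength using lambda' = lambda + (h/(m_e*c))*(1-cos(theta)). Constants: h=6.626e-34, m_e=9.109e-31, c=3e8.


Compton wavelength: h/(m_e*c) = 2.4247e-12 m
d_lambda = 2.4247e-12 * (1 - cos(124.3 deg))
= 2.4247e-12 * 1.563526
= 3.7911e-12 m = 0.003791 nm
lambda' = 0.0705 + 0.003791
= 0.074291 nm

0.074291


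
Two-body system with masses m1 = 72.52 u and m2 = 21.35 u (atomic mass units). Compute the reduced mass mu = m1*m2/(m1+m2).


mu = m1 * m2 / (m1 + m2)
= 72.52 * 21.35 / (72.52 + 21.35)
= 1548.302 / 93.87
= 16.4941 u

16.4941


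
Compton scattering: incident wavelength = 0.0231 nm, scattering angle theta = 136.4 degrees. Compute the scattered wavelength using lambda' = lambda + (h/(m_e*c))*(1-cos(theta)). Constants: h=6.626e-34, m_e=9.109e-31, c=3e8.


Compton wavelength: h/(m_e*c) = 2.4247e-12 m
d_lambda = 2.4247e-12 * (1 - cos(136.4 deg))
= 2.4247e-12 * 1.724172
= 4.1806e-12 m = 0.004181 nm
lambda' = 0.0231 + 0.004181
= 0.027281 nm

0.027281


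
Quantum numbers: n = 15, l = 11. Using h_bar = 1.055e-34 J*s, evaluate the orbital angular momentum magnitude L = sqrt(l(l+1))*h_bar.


L = sqrt(l*(l+1)) * h_bar
= sqrt(11 * 12) * 1.055e-34
= sqrt(132) * 1.055e-34
= 11.4891 * 1.055e-34
= 1.2121e-33 J*s

1.2121e-33


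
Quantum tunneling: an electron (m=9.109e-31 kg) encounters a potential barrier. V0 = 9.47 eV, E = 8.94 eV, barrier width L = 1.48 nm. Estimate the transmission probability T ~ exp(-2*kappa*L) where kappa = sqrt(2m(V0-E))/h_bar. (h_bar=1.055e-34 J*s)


V0 - E = 0.53 eV = 8.4906e-20 J
kappa = sqrt(2 * m * (V0-E)) / h_bar
= sqrt(2 * 9.109e-31 * 8.4906e-20) / 1.055e-34
= 3.7279e+09 /m
2*kappa*L = 2 * 3.7279e+09 * 1.48e-9
= 11.0347
T = exp(-11.0347) = 1.613280e-05

1.613280e-05
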